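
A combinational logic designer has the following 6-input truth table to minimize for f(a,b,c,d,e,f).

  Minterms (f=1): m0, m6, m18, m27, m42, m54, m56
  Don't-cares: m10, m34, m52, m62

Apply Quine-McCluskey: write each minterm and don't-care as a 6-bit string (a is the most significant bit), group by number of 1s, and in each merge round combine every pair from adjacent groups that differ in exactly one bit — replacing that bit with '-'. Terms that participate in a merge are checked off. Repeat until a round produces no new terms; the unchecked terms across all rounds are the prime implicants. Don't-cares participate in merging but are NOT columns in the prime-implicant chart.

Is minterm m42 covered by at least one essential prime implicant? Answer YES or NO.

NO

size-2^0 implicants → 000000  000110  001010(✓)  010010  011011  100010(✓)  101010(✓)  110100(✓)  110110(✓)  111000  111110(✓)
size-2^1 implicants → -01010  10-010  11-110  1101-0
Unchecked terms (primes): -01010, 000000, 000110, 010010, 011011, 10-010, 11-110, 1101-0, 111000
Minterm coverage:
  m0 ⊆ 000000 [E]
  m6 ⊆ 000110 [E]
  m18 ⊆ 010010 [E]
  m27 ⊆ 011011 [E]
  m42 ⊆ -01010,10-010
  m54 ⊆ 11-110,1101-0
  m56 ⊆ 111000 [E]
E = {000000, 000110, 010010, 011011, 111000}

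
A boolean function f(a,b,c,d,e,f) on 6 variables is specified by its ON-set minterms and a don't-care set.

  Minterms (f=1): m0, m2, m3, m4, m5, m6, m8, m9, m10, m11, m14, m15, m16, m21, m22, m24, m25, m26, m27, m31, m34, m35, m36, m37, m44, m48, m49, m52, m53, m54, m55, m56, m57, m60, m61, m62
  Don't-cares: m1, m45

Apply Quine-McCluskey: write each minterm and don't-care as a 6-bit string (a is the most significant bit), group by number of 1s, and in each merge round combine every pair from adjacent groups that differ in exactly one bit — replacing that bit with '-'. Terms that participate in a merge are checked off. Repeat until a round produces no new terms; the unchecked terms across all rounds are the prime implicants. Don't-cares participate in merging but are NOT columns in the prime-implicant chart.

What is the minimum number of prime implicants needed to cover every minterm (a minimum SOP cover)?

12

Round 0: 000000✓ 000001✓ 000010✓ 000011✓ 000100✓ 000101✓ 000110✓ 001000✓ 001001✓ 001010✓ 001011✓ 001110✓ 001111✓ 010000✓ 010101✓ 010110✓ 011000✓ 011001✓ 011010✓ 011011✓ 011111✓ 100010✓ 100011✓ 100100✓ 100101✓ 101100✓ 101101✓ 110000✓ 110001✓ 110100✓ 110101✓ 110110✓ 110111✓ 111000✓ 111001✓ 111100✓ 111101✓ 111110✓
Round 1: -00010✓ -00011✓ -00100✓ -00101✓ -10000✓ -10101✓ -10110 -11000✓ -11001✓ 0-0000✓ 0-0101✓ 0-0110 0-1000✓ 0-1001✓ 0-1010✓ 0-1011✓ 0-1111✓ 00-000✓ 00-001✓ 00-010✓ 00-011✓ 00-110✓ 000-00✓ 000-01✓ 000-10✓ 0000-0✓ 0000-1✓ 00000-✓ 00001-✓ 0001-0✓ 00010-✓ 001-10✓ 001-11✓ 0010-0✓ 0010-1✓ 00100-✓ 00101-✓ 00111-✓ 01-000✓ 011-11✓ 0110-0✓ 0110-1✓ 01100-✓ 01101-✓ 1-0100✓ 1-0101✓ 1-1100✓ 1-1101✓ 10-100✓ 10-101✓ 10001-✓ 10010-✓ 10110-✓ 11-000✓ 11-001✓ 11-100✓ 11-101✓ 11-110✓ 110-00✓ 110-01✓ 11000-✓ 1101-0✓ 1101-1✓ 11010-✓ 11011-✓ 111-00✓ 111-01✓ 11100-✓ 1111-0✓ 11110-✓
Round 2: --0101 -0001- -0010- -1-000 -1100- 0--000 0-1-11 0-10-0✓ 0-10-1✓ 0-100-✓ 0-101-✓ 00--10 00-0-0✓ 00-0-1✓ 00-00-✓ 00-01-✓ 000--0 000-0- 0000--✓ 001-1- 0010--✓ 0110--✓ 1--100✓ 1--101✓ 1-010-✓ 1-110-✓ 10-10-✓ 11--00✓ 11--01✓ 11-00-✓ 11-1-0 11-10-✓ 110-0-✓ 1101-- 111-0-✓
Round 3: 0-10-- 00-0-- 1--10- 11--0-
PIs = {--0101, -0001-, -0010-, -1-000, -10110, -1100-, 0--000, 0-0110, 0-1-11, 0-10--, 00--10, 00-0--, 000--0, 000-0-, 001-1-, 1--10-, 11--0-, 11-1-0, 1101--}
Coverage chart:
  m0: 0--000,00-0--,000--0,000-0-
  m2: -0001-,00--10,00-0--,000--0
  m3: -0001-,00-0--
  m4: -0010-,000--0,000-0-
  m5: --0101,-0010-,000-0-
  m6: 0-0110,00--10,000--0
  m8: 0--000,0-10--,00-0--
  m9: 0-10--,00-0--
  m10: 0-10--,00--10,00-0--,001-1-
  m11: 0-1-11,0-10--,00-0--,001-1-
  m14: 00--10,001-1-
  m15: 0-1-11,001-1-
  m16: -1-000,0--000
  m21: --0101 ←essential
  m22: -10110,0-0110
  m24: -1-000,-1100-,0--000,0-10--
  m25: -1100-,0-10--
  m26: 0-10-- ←essential
  m27: 0-1-11,0-10--
  m31: 0-1-11 ←essential
  m34: -0001- ←essential
  m35: -0001- ←essential
  m36: -0010-,1--10-
  m37: --0101,-0010-,1--10-
  m44: 1--10- ←essential
  m48: -1-000,11--0-
  m49: 11--0- ←essential
  m52: 1--10-,11--0-,11-1-0,1101--
  m53: --0101,1--10-,11--0-,1101--
  m54: -10110,11-1-0,1101--
  m55: 1101-- ←essential
  m56: -1-000,-1100-,11--0-
  m57: -1100-,11--0-
  m60: 1--10-,11--0-,11-1-0
  m61: 1--10-,11--0-
  m62: 11-1-0 ←essential
Essential: --0101, -0001-, 0-1-11, 0-10--, 1--10-, 11--0-, 11-1-0, 1101--
Petrick residual → -0010-, -10110, 0--000, 00--10
Min cover (12 terms): c'de'f + b'c'd'e + b'c'de' + bc'def' + a'd'e'f' + a'cef + a'cd' + a'b'ef' + ade' + abe' + abdf' + abc'd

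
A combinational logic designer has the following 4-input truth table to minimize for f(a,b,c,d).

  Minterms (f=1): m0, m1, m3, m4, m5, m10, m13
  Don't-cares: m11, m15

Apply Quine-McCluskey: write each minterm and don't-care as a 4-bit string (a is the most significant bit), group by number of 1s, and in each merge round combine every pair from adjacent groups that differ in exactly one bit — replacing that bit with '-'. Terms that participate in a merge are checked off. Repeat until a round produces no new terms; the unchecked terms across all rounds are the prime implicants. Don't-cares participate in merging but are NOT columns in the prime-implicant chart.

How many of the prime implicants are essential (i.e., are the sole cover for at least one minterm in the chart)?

2

Round 0: 0000✓ 0001✓ 0011✓ 0100✓ 0101✓ 1010✓ 1011✓ 1101✓ 1111✓
Round 1: -011 -101 0-00✓ 0-01✓ 00-1 000-✓ 010-✓ 1-11 101- 11-1
Round 2: 0-0-
PIs = {-011, -101, 0-0-, 00-1, 1-11, 101-, 11-1}
Coverage chart:
  m0: 0-0- ←essential
  m1: 0-0-,00-1
  m3: -011,00-1
  m4: 0-0- ←essential
  m5: -101,0-0-
  m10: 101- ←essential
  m13: -101,11-1
Essential: 0-0-, 101-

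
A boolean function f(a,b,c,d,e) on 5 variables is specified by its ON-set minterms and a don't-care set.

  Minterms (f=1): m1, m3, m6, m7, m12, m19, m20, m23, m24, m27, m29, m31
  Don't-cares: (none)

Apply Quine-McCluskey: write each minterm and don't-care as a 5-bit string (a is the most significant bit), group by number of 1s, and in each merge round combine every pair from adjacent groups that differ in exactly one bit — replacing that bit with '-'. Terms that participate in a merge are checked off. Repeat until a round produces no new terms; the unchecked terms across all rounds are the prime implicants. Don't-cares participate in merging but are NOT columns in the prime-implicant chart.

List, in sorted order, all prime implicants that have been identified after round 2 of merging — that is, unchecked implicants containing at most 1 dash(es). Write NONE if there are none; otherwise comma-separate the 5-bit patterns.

000-1, 0011-, 01100, 10100, 11000, 111-1

[col 0] 00001*, 00011*, 00110*, 00111*, 01100, 10011*, 10100, 10111*, 11000, 11011*, 11101*, 11111*
[col 1] -0011*, -0111*, 00-11*, 000-1, 0011-, 1-011*, 1-111*, 10-11*, 11-11*, 111-1
[col 2] -0-11, 1--11
Prime implicants: -0-11, 000-1, 0011-, 01100, 1--11, 10100, 11000, 111-1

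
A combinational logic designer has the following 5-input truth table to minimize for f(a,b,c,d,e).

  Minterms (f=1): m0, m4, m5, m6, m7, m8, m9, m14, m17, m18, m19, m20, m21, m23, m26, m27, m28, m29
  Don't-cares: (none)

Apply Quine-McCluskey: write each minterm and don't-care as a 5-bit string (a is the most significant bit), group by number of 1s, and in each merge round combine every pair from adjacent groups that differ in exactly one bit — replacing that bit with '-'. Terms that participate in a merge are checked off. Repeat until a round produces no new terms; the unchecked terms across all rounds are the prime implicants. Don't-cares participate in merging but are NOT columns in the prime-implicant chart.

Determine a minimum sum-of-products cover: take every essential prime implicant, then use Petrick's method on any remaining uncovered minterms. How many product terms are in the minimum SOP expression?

Round 0: 00000✓ 00100✓ 00101✓ 00110✓ 00111✓ 01000✓ 01001✓ 01110✓ 10001✓ 10010✓ 10011✓ 10100✓ 10101✓ 10111✓ 11010✓ 11011✓ 11100✓ 11101✓
Round 1: -0100✓ -0101✓ -0111✓ 0-000 0-110 00-00 001-0✓ 001-1✓ 0010-✓ 0011-✓ 0100- 1-010✓ 1-011✓ 1-100✓ 1-101✓ 10-01✓ 10-11✓ 100-1✓ 1001-✓ 101-1✓ 1010-✓ 1101-✓ 1110-✓
Round 2: -01-1 -010- 001-- 1-01- 1-10- 10--1
PIs = {-01-1, -010-, 0-000, 0-110, 00-00, 001--, 0100-, 1-01-, 1-10-, 10--1}
Coverage chart:
  m0: 0-000,00-00
  m4: -010-,00-00,001--
  m5: -01-1,-010-,001--
  m6: 0-110,001--
  m7: -01-1,001--
  m8: 0-000,0100-
  m9: 0100- ←essential
  m14: 0-110 ←essential
  m17: 10--1 ←essential
  m18: 1-01- ←essential
  m19: 1-01-,10--1
  m20: -010-,1-10-
  m21: -01-1,-010-,1-10-,10--1
  m23: -01-1,10--1
  m26: 1-01- ←essential
  m27: 1-01- ←essential
  m28: 1-10- ←essential
  m29: 1-10- ←essential
Essential: 0-110, 0100-, 1-01-, 1-10-, 10--1
Petrick residual → -01-1, 00-00
Min cover (7 terms): b'ce + a'cde' + a'b'd'e' + a'bc'd' + ac'd + acd' + ab'e

7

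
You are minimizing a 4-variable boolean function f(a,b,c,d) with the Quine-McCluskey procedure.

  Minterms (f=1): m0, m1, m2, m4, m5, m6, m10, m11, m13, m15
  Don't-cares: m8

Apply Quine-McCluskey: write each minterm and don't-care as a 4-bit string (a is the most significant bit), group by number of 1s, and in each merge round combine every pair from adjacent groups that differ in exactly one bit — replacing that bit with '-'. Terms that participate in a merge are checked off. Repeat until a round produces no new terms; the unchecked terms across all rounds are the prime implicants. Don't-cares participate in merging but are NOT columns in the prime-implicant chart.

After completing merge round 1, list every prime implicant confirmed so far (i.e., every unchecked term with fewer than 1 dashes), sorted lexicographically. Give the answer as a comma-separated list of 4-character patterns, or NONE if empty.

size-2^0 implicants → 0000(✓)  0001(✓)  0010(✓)  0100(✓)  0101(✓)  0110(✓)  1000(✓)  1010(✓)  1011(✓)  1101(✓)  1111(✓)
size-2^1 implicants → -000(✓)  -010(✓)  -101  0-00(✓)  0-01(✓)  0-10(✓)  00-0(✓)  000-(✓)  01-0(✓)  010-(✓)  1-11  10-0(✓)  101-  11-1
size-2^2 implicants → -0-0  0--0  0-0-
Unchecked terms (primes): -0-0, -101, 0--0, 0-0-, 1-11, 101-, 11-1

NONE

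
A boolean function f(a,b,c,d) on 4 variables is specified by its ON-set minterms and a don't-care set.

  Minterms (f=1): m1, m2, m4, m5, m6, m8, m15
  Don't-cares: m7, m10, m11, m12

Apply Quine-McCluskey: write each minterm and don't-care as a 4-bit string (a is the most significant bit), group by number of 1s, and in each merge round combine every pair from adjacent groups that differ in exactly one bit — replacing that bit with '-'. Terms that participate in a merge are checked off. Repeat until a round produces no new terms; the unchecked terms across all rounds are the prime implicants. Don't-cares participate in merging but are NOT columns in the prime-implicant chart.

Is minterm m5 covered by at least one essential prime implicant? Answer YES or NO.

[col 0] 0001*, 0010*, 0100*, 0101*, 0110*, 0111*, 1000*, 1010*, 1011*, 1100*, 1111*
[col 1] -010, -100, -111, 0-01, 0-10, 01-0*, 01-1*, 010-*, 011-*, 1-00, 1-11, 10-0, 101-
[col 2] 01--
Prime implicants: -010, -100, -111, 0-01, 0-10, 01--, 1-00, 1-11, 10-0, 101-
PI chart (minterm → PIs covering it):
  1 | 0-01  (sole → essential)
  2 | -010,0-10
  4 | -100,01--
  5 | 0-01,01--
  6 | 0-10,01--
  8 | 1-00,10-0
  15 | -111,1-11
Essential prime implicants: 0-01

YES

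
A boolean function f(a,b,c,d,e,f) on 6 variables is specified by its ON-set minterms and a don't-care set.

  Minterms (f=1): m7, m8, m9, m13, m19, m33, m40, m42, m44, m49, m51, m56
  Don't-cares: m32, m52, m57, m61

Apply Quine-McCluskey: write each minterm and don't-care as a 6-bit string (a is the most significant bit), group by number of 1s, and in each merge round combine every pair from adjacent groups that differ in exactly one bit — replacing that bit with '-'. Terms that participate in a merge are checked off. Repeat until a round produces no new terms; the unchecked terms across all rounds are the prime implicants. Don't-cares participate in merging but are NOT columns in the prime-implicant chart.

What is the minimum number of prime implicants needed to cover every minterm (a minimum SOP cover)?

8

[col 0] 000111, 001000*, 001001*, 001101*, 010011*, 100000*, 100001*, 101000*, 101010*, 101100*, 110001*, 110011*, 110100, 111000*, 111001*, 111101*
[col 1] -01000, -10011, 001-01, 00100-, 1-0001, 1-1000, 10-000, 10000-, 101-00, 1010-0, 11-001, 1100-1, 111-01, 11100-
Prime implicants: -01000, -10011, 000111, 001-01, 00100-, 1-0001, 1-1000, 10-000, 10000-, 101-00, 1010-0, 11-001, 1100-1, 110100, 111-01, 11100-
PI chart (minterm → PIs covering it):
  7 | 000111  (sole → essential)
  8 | -01000,00100-
  9 | 001-01,00100-
  13 | 001-01  (sole → essential)
  19 | -10011  (sole → essential)
  33 | 1-0001,10000-
  40 | -01000,1-1000,10-000,101-00,1010-0
  42 | 1010-0  (sole → essential)
  44 | 101-00  (sole → essential)
  49 | 1-0001,11-001,1100-1
  51 | -10011,1100-1
  56 | 1-1000,11100-
Essential prime implicants: -10011, 000111, 001-01, 101-00, 1010-0
Petrick residual → -01000, 1-0001, 1-1000
Minimum SOP uses 8 PIs: b'cd'e'f' + bc'd'ef + a'b'c'def + a'b'ce'f + ac'd'e'f + acd'e'f' + ab'ce'f' + ab'cd'f'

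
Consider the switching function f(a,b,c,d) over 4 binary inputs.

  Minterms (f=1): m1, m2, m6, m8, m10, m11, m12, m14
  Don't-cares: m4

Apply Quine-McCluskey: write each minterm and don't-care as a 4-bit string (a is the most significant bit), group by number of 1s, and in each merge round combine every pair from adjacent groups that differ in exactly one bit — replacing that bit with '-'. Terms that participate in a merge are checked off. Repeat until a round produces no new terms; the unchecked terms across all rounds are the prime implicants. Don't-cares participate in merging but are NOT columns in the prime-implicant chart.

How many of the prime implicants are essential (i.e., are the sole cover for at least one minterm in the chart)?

size-2^0 implicants → 0001  0010(✓)  0100(✓)  0110(✓)  1000(✓)  1010(✓)  1011(✓)  1100(✓)  1110(✓)
size-2^1 implicants → -010(✓)  -100(✓)  -110(✓)  0-10(✓)  01-0(✓)  1-00(✓)  1-10(✓)  10-0(✓)  101-  11-0(✓)
size-2^2 implicants → --10  -1-0  1--0
Unchecked terms (primes): --10, -1-0, 0001, 1--0, 101-
Minterm coverage:
  m1 ⊆ 0001 [E]
  m2 ⊆ --10 [E]
  m6 ⊆ --10,-1-0
  m8 ⊆ 1--0 [E]
  m10 ⊆ --10,1--0,101-
  m11 ⊆ 101- [E]
  m12 ⊆ -1-0,1--0
  m14 ⊆ --10,-1-0,1--0
E = {--10, 0001, 1--0, 101-}

4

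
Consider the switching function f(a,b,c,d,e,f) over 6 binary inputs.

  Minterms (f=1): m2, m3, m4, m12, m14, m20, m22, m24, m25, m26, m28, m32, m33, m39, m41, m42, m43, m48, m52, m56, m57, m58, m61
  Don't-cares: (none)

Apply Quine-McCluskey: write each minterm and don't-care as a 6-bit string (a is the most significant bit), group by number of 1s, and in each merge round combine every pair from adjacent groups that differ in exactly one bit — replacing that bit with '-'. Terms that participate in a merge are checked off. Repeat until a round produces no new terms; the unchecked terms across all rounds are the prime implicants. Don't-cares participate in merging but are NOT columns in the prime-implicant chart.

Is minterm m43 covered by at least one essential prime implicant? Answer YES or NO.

size-2^0 implicants → 000010(✓)  000011(✓)  000100(✓)  001100(✓)  001110(✓)  010100(✓)  010110(✓)  011000(✓)  011001(✓)  011010(✓)  011100(✓)  100000(✓)  100001(✓)  100111  101001(✓)  101010(✓)  101011(✓)  110000(✓)  110100(✓)  111000(✓)  111001(✓)  111010(✓)  111101(✓)
size-2^1 implicants → -10100  -11000(✓)  -11001(✓)  -11010(✓)  0-0100(✓)  0-1100(✓)  00-100(✓)  00001-  0011-0  01-100(✓)  0101-0  011-00  0110-0(✓)  01100-(✓)  1-0000  1-1001  1-1010  10-001  10000-  1010-1  10101-  11-000  110-00  111-01  1110-0(✓)  11100-(✓)
size-2^2 implicants → -110-0  -1100-  0--100
Unchecked terms (primes): -10100, -110-0, -1100-, 0--100, 00001-, 0011-0, 0101-0, 011-00, 1-0000, 1-1001, 1-1010, 10-001, 10000-, 100111, 1010-1, 10101-, 11-000, 110-00, 111-01
Minterm coverage:
  m2 ⊆ 00001- [E]
  m3 ⊆ 00001- [E]
  m4 ⊆ 0--100 [E]
  m12 ⊆ 0--100,0011-0
  m14 ⊆ 0011-0 [E]
  m20 ⊆ -10100,0--100,0101-0
  m22 ⊆ 0101-0 [E]
  m24 ⊆ -110-0,-1100-,011-00
  m25 ⊆ -1100- [E]
  m26 ⊆ -110-0 [E]
  m28 ⊆ 0--100,011-00
  m32 ⊆ 1-0000,10000-
  m33 ⊆ 10-001,10000-
  m39 ⊆ 100111 [E]
  m41 ⊆ 1-1001,10-001,1010-1
  m42 ⊆ 1-1010,10101-
  m43 ⊆ 1010-1,10101-
  m48 ⊆ 1-0000,11-000,110-00
  m52 ⊆ -10100,110-00
  m56 ⊆ -110-0,-1100-,11-000
  m57 ⊆ -1100-,1-1001,111-01
  m58 ⊆ -110-0,1-1010
  m61 ⊆ 111-01 [E]
E = {-110-0, -1100-, 0--100, 00001-, 0011-0, 0101-0, 100111, 111-01}

NO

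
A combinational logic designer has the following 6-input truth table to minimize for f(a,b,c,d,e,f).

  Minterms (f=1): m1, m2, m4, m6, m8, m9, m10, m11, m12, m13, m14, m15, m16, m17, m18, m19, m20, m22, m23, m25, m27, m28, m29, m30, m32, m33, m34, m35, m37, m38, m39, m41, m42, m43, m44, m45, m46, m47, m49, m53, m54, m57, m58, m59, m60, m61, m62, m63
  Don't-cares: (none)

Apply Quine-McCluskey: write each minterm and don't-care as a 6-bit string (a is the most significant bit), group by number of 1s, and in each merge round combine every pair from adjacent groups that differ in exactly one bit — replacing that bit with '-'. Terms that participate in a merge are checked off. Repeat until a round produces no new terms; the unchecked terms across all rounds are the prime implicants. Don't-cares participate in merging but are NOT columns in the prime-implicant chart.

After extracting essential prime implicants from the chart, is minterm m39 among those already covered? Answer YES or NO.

NO

size-2^0 implicants → 000001(✓)  000010(✓)  000100(✓)  000110(✓)  001000(✓)  001001(✓)  001010(✓)  001011(✓)  001100(✓)  001101(✓)  001110(✓)  001111(✓)  010000(✓)  010001(✓)  010010(✓)  010011(✓)  010100(✓)  010110(✓)  010111(✓)  011001(✓)  011011(✓)  011100(✓)  011101(✓)  011110(✓)  100000(✓)  100001(✓)  100010(✓)  100011(✓)  100101(✓)  100110(✓)  100111(✓)  101001(✓)  101010(✓)  101011(✓)  101100(✓)  101101(✓)  101110(✓)  101111(✓)  110001(✓)  110101(✓)  110110(✓)  111001(✓)  111010(✓)  111011(✓)  111100(✓)  111101(✓)  111110(✓)  111111(✓)
size-2^1 implicants → -00001(✓)  -00010(✓)  -00110(✓)  -01001(✓)  -01010(✓)  -01011(✓)  -01100(✓)  -01101(✓)  -01110(✓)  -01111(✓)  -10001(✓)  -10110(✓)  -11001(✓)  -11011(✓)  -11100(✓)  -11101(✓)  -11110(✓)  0-0001(✓)  0-0010(✓)  0-0100(✓)  0-0110(✓)  0-1001(✓)  0-1011(✓)  0-1100(✓)  0-1101(✓)  0-1110(✓)  00-001(✓)  00-010(✓)  00-100(✓)  00-110(✓)  000-10(✓)  0001-0(✓)  001-00(✓)  001-01(✓)  001-10(✓)  001-11(✓)  0010-0(✓)  0010-1(✓)  00100-(✓)  00101-(✓)  0011-0(✓)  0011-1(✓)  00110-(✓)  00111-(✓)  01-001(✓)  01-011(✓)  01-100(✓)  01-110(✓)  010-00(✓)  010-10(✓)  010-11(✓)  0100-0(✓)  0100-1(✓)  01000-(✓)  01001-(✓)  0101-0(✓)  01011-(✓)  011-01(✓)  0110-1(✓)  0111-0(✓)  01110-(✓)  1-0001(✓)  1-0101(✓)  1-0110(✓)  1-1001(✓)  1-1010(✓)  1-1011(✓)  1-1100(✓)  1-1101(✓)  1-1110(✓)  1-1111(✓)  10-001(✓)  10-010(✓)  10-011(✓)  10-101(✓)  10-110(✓)  10-111(✓)  100-01(✓)  100-10(✓)  100-11(✓)  1000-0(✓)  1000-1(✓)  10000-(✓)  10001-(✓)  1001-1(✓)  10011-(✓)  101-01(✓)  101-10(✓)  101-11(✓)  1010-1(✓)  10101-(✓)  1011-0(✓)  1011-1(✓)  10110-(✓)  10111-(✓)  11-001(✓)  11-101(✓)  11-110(✓)  110-01(✓)  111-01(✓)  111-10(✓)  111-11(✓)  1110-1(✓)  11101-(✓)  1111-0(✓)  1111-1(✓)  11110-(✓)  11111-(✓)
size-2^2 implicants → --0001(✓)  --0110(✓)  --1001(✓)  --1011(✓)  --1100(✓)  --1101(✓)  --1110(✓)  -0-001(✓)  -0-010(✓)  -0-110(✓)  -00-10(✓)  -01-01(✓)  -01-10(✓)  -01-11(✓)  -010-1(✓)  -0101-(✓)  -011-0(✓)  -011-1(✓)  -0110-(✓)  -0111-(✓)  -1-001(✓)  -1-110(✓)  -11-01(✓)  -110-1(✓)  -111-0(✓)  -1110-(✓)  0--001(✓)  0--100(✓)  0--110(✓)  0-0-10  0-01-0(✓)  0-1-01(✓)  0-10-1(✓)  0-11-0(✓)  0-110-(✓)  00--10(✓)  00-1-0(✓)  001--0(✓)  001--1(✓)  001-0-(✓)  001-1-(✓)  0010--(✓)  0011--(✓)  01-0-1  01-1-0(✓)  010--0  010-1-  0100--  1--001(✓)  1--101(✓)  1--110(✓)  1-0-01(✓)  1-1-01(✓)  1-1-10(✓)  1-1-11(✓)  1-10-1(✓)  1-101-(✓)  1-11-0(✓)  1-11-1(✓)  1-110-(✓)  1-111-(✓)  10--01(✓)  10--10(✓)  10--11(✓)  10-0-1(✓)  10-01-(✓)  10-1-1(✓)  10-11-(✓)  100--1(✓)  100-1-(✓)  1000--  101--1(✓)  101-1-(✓)  1011--(✓)  11--01(✓)  111--1(✓)  111-1-(✓)  1111--(✓)
size-2^3 implicants → ---001  ---110  --1-01  --10-1  --11-0  --110-  -0--10  -01--1  -01-1-  -011--  0--1-0  001---  1---01  1-1--1  1-1-1-  1-11--  10---1  10--1-
Unchecked terms (primes): ---001, ---110, --1-01, --10-1, --11-0, --110-, -0--10, -01--1, -01-1-, -011--, 0--1-0, 0-0-10, 001---, 01-0-1, 010--0, 010-1-, 0100--, 1---01, 1-1--1, 1-1-1-, 1-11--, 10---1, 10--1-, 1000--
Minterm coverage:
  m1 ⊆ ---001 [E]
  m2 ⊆ -0--10,0-0-10
  m4 ⊆ 0--1-0 [E]
  m6 ⊆ ---110,-0--10,0--1-0,0-0-10
  m8 ⊆ 001--- [E]
  m9 ⊆ ---001,--1-01,--10-1,-01--1,001---
  m10 ⊆ -0--10,-01-1-,001---
  m11 ⊆ --10-1,-01--1,-01-1-,001---
  m12 ⊆ --11-0,--110-,-011--,0--1-0,001---
  m13 ⊆ --1-01,--110-,-01--1,-011--,001---
  m14 ⊆ ---110,--11-0,-0--10,-01-1-,-011--,0--1-0,001---
  m15 ⊆ -01--1,-01-1-,-011--,001---
  m16 ⊆ 010--0,0100--
  m17 ⊆ ---001,01-0-1,0100--
  m18 ⊆ 0-0-10,010--0,010-1-,0100--
  m19 ⊆ 01-0-1,010-1-,0100--
  m20 ⊆ 0--1-0,010--0
  m22 ⊆ ---110,0--1-0,0-0-10,010--0,010-1-
  m23 ⊆ 010-1- [E]
  m25 ⊆ ---001,--1-01,--10-1,01-0-1
  m27 ⊆ --10-1,01-0-1
  m28 ⊆ --11-0,--110-,0--1-0
  m29 ⊆ --1-01,--110-
  m30 ⊆ ---110,--11-0,0--1-0
  m32 ⊆ 1000-- [E]
  m33 ⊆ ---001,1---01,10---1,1000--
  m34 ⊆ -0--10,10--1-,1000--
  m35 ⊆ 10---1,10--1-,1000--
  m37 ⊆ 1---01,10---1
  m38 ⊆ ---110,-0--10,10--1-
  m39 ⊆ 10---1,10--1-
  m41 ⊆ ---001,--1-01,--10-1,-01--1,1---01,1-1--1,10---1
  m42 ⊆ -0--10,-01-1-,1-1-1-,10--1-
  m43 ⊆ --10-1,-01--1,-01-1-,1-1--1,1-1-1-,10---1,10--1-
  m44 ⊆ --11-0,--110-,-011--,1-11--
  m45 ⊆ --1-01,--110-,-01--1,-011--,1---01,1-1--1,1-11--,10---1
  m46 ⊆ ---110,--11-0,-0--10,-01-1-,-011--,1-1-1-,1-11--,10--1-
  m47 ⊆ -01--1,-01-1-,-011--,1-1--1,1-1-1-,1-11--,10---1,10--1-
  m49 ⊆ ---001,1---01
  m53 ⊆ 1---01 [E]
  m54 ⊆ ---110 [E]
  m57 ⊆ ---001,--1-01,--10-1,1---01,1-1--1
  m58 ⊆ 1-1-1- [E]
  m59 ⊆ --10-1,1-1--1,1-1-1-
  m60 ⊆ --11-0,--110-,1-11--
  m61 ⊆ --1-01,--110-,1---01,1-1--1,1-11--
  m62 ⊆ ---110,--11-0,1-1-1-,1-11--
  m63 ⊆ 1-1--1,1-1-1-,1-11--
E = {---001, ---110, 0--1-0, 001---, 010-1-, 1---01, 1-1-1-, 1000--}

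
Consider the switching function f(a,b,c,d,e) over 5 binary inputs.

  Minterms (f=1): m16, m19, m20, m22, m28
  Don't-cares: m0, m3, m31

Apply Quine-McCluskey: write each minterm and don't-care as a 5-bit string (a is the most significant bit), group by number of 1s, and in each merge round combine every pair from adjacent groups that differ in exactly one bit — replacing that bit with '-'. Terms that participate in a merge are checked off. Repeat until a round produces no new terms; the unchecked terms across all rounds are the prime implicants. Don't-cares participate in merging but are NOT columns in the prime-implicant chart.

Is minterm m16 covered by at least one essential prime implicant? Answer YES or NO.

NO

[col 0] 00000*, 00011*, 10000*, 10011*, 10100*, 10110*, 11100*, 11111
[col 1] -0000, -0011, 1-100, 10-00, 101-0
Prime implicants: -0000, -0011, 1-100, 10-00, 101-0, 11111
PI chart (minterm → PIs covering it):
  16 | -0000,10-00
  19 | -0011  (sole → essential)
  20 | 1-100,10-00,101-0
  22 | 101-0  (sole → essential)
  28 | 1-100  (sole → essential)
Essential prime implicants: -0011, 1-100, 101-0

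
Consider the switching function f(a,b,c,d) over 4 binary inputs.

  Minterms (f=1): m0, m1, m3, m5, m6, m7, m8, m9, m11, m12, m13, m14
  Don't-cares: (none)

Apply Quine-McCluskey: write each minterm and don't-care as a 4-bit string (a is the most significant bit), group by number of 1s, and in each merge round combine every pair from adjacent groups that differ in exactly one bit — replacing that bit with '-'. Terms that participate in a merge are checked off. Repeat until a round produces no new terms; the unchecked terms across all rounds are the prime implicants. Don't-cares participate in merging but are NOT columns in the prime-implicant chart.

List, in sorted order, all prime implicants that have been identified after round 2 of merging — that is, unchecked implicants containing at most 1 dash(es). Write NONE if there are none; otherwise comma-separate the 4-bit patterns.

size-2^0 implicants → 0000(✓)  0001(✓)  0011(✓)  0101(✓)  0110(✓)  0111(✓)  1000(✓)  1001(✓)  1011(✓)  1100(✓)  1101(✓)  1110(✓)
size-2^1 implicants → -000(✓)  -001(✓)  -011(✓)  -101(✓)  -110  0-01(✓)  0-11(✓)  00-1(✓)  000-(✓)  01-1(✓)  011-  1-00(✓)  1-01(✓)  10-1(✓)  100-(✓)  11-0  110-(✓)
size-2^2 implicants → --01  -0-1  -00-  0--1  1-0-
Unchecked terms (primes): --01, -0-1, -00-, -110, 0--1, 011-, 1-0-, 11-0

-110, 011-, 11-0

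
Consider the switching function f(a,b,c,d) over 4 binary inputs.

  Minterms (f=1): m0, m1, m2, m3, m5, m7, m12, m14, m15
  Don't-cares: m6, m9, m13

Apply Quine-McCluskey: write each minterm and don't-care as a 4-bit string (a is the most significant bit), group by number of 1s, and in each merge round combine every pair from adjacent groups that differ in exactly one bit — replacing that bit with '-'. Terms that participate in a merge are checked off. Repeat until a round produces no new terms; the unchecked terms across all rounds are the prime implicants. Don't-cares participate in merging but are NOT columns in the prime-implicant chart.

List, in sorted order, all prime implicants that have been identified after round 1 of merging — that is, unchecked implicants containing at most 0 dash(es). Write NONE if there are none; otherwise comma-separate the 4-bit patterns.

NONE

Round 0: 0000✓ 0001✓ 0010✓ 0011✓ 0101✓ 0110✓ 0111✓ 1001✓ 1100✓ 1101✓ 1110✓ 1111✓
Round 1: -001✓ -101✓ -110✓ -111✓ 0-01✓ 0-10✓ 0-11✓ 00-0✓ 00-1✓ 000-✓ 001-✓ 01-1✓ 011-✓ 1-01✓ 11-0✓ 11-1✓ 110-✓ 111-✓
Round 2: --01 -1-1 -11- 0--1 0-1- 00-- 11--
PIs = {--01, -1-1, -11-, 0--1, 0-1-, 00--, 11--}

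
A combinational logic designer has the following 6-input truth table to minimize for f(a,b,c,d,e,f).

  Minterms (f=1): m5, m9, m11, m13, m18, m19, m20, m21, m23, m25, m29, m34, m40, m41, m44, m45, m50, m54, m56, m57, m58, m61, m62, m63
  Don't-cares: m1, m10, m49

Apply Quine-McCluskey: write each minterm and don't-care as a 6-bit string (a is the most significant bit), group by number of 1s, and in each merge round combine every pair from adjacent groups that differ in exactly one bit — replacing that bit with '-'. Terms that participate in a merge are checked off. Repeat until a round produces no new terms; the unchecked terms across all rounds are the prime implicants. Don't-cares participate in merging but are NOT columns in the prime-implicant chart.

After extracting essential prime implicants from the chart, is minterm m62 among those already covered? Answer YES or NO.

YES

[col 0] 000001*, 000101*, 001001*, 001010*, 001011*, 001101*, 010010*, 010011*, 010100*, 010101*, 010111*, 011001*, 011101*, 100010*, 101000*, 101001*, 101100*, 101101*, 110001*, 110010*, 110110*, 111000*, 111001*, 111010*, 111101*, 111110*, 111111*
[col 1] -01001*, -01101*, -10010, -11001*, -11101*, 0-0101*, 0-1001*, 0-1101*, 00-001*, 00-101*, 000-01*, 001-01*, 0010-1, 00101-, 01-101*, 010-11, 01001-, 0101-1, 01010-, 011-01*, 1-0010, 1-1000*, 1-1001*, 1-1101*, 101-00*, 101-01*, 10100-*, 10110-*, 11-001, 11-010*, 11-110*, 110-10*, 111-01*, 111-10*, 1110-0, 11100-*, 1111-1, 11111-
[col 2] --1001*, --1101*, -01-01*, -11-01*, 0--101, 0-1-01*, 00--01, 1-1-01*, 1-100-, 101-0-, 11--10
[col 3] --1-01
Prime implicants: --1-01, -10010, 0--101, 00--01, 0010-1, 00101-, 010-11, 01001-, 0101-1, 01010-, 1-0010, 1-100-, 101-0-, 11--10, 11-001, 1110-0, 1111-1, 11111-
PI chart (minterm → PIs covering it):
  5 | 0--101,00--01
  9 | --1-01,00--01,0010-1
  11 | 0010-1,00101-
  13 | --1-01,0--101,00--01
  18 | -10010,01001-
  19 | 010-11,01001-
  20 | 01010-  (sole → essential)
  21 | 0--101,0101-1,01010-
  23 | 010-11,0101-1
  25 | --1-01  (sole → essential)
  29 | --1-01,0--101
  34 | 1-0010  (sole → essential)
  40 | 1-100-,101-0-
  41 | --1-01,1-100-,101-0-
  44 | 101-0-  (sole → essential)
  45 | --1-01,101-0-
  50 | -10010,1-0010,11--10
  54 | 11--10  (sole → essential)
  56 | 1-100-,1110-0
  57 | --1-01,1-100-,11-001
  58 | 11--10,1110-0
  61 | --1-01,1111-1
  62 | 11--10,11111-
  63 | 1111-1,11111-
Essential prime implicants: --1-01, 01010-, 1-0010, 101-0-, 11--10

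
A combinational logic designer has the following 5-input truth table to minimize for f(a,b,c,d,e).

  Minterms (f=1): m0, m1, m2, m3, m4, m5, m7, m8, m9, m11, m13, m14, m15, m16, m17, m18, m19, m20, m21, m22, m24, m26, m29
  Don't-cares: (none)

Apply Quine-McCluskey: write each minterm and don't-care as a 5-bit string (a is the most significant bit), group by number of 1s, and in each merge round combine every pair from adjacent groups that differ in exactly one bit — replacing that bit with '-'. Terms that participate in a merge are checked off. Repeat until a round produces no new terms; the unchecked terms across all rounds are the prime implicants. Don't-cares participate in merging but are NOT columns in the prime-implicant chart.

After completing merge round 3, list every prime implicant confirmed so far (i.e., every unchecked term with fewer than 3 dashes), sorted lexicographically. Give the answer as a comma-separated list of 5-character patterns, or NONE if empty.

Round 0: 00000✓ 00001✓ 00010✓ 00011✓ 00100✓ 00101✓ 00111✓ 01000✓ 01001✓ 01011✓ 01101✓ 01110✓ 01111✓ 10000✓ 10001✓ 10010✓ 10011✓ 10100✓ 10101✓ 10110✓ 11000✓ 11010✓ 11101✓
Round 1: -0000✓ -0001✓ -0010✓ -0011✓ -0100✓ -0101✓ -1000✓ -1101✓ 0-000✓ 0-001✓ 0-011✓ 0-101✓ 0-111✓ 00-00✓ 00-01✓ 00-11✓ 000-0✓ 000-1✓ 0000-✓ 0001-✓ 001-1✓ 0010-✓ 01-01✓ 01-11✓ 010-1✓ 0100-✓ 011-1✓ 0111- 1-000✓ 1-010✓ 1-101✓ 10-00✓ 10-01✓ 10-10✓ 100-0✓ 100-1✓ 1000-✓ 1001-✓ 101-0✓ 1010-✓ 110-0✓
Round 2: --000 --101 -0-00✓ -0-01✓ -00-0✓ -00-1✓ -000-✓ -001-✓ -010-✓ 0--01✓ 0--11✓ 0-0-1✓ 0-00- 0-1-1✓ 00--1✓ 00-0-✓ 000--✓ 01--1✓ 1-0-0 10--0 10-0-✓ 100--✓
Round 3: -0-0- -00-- 0---1
PIs = {--000, --101, -0-0-, -00--, 0---1, 0-00-, 0111-, 1-0-0, 10--0}

--000, --101, 0-00-, 0111-, 1-0-0, 10--0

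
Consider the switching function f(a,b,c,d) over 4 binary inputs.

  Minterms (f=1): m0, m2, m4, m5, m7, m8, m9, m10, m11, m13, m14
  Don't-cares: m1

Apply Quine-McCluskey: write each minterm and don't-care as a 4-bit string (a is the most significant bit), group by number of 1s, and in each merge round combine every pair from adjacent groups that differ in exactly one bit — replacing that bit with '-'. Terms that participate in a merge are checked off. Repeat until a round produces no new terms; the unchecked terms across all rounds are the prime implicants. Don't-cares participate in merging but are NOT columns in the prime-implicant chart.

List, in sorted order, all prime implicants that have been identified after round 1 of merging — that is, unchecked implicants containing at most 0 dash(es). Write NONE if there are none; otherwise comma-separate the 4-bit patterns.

NONE

[col 0] 0000*, 0001*, 0010*, 0100*, 0101*, 0111*, 1000*, 1001*, 1010*, 1011*, 1101*, 1110*
[col 1] -000*, -001*, -010*, -101*, 0-00*, 0-01*, 00-0*, 000-*, 01-1, 010-*, 1-01*, 1-10, 10-0*, 10-1*, 100-*, 101-*
[col 2] --01, -0-0, -00-, 0-0-, 10--
Prime implicants: --01, -0-0, -00-, 0-0-, 01-1, 1-10, 10--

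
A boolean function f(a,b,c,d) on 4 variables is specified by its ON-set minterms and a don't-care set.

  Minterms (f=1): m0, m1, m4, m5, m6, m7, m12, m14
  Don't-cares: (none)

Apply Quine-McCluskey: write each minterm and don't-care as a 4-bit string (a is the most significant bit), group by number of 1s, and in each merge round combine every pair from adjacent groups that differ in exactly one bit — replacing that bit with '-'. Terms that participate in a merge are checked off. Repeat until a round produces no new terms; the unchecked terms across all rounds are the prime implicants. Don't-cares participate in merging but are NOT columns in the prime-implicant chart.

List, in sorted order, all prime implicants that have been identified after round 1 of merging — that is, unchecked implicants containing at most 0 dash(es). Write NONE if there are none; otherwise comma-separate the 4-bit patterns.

NONE

size-2^0 implicants → 0000(✓)  0001(✓)  0100(✓)  0101(✓)  0110(✓)  0111(✓)  1100(✓)  1110(✓)
size-2^1 implicants → -100(✓)  -110(✓)  0-00(✓)  0-01(✓)  000-(✓)  01-0(✓)  01-1(✓)  010-(✓)  011-(✓)  11-0(✓)
size-2^2 implicants → -1-0  0-0-  01--
Unchecked terms (primes): -1-0, 0-0-, 01--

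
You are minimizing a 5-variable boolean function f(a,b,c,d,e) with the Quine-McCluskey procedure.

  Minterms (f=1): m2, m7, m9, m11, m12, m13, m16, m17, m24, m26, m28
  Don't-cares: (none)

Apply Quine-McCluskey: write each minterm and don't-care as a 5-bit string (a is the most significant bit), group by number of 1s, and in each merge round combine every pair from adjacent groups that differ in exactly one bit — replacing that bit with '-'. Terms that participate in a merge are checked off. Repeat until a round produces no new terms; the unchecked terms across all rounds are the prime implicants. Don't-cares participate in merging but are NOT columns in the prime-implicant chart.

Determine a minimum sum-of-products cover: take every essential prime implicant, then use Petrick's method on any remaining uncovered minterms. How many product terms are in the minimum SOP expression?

Round 0: 00010 00111 01001✓ 01011✓ 01100✓ 01101✓ 10000✓ 10001✓ 11000✓ 11010✓ 11100✓
Round 1: -1100 01-01 010-1 0110- 1-000 1000- 11-00 110-0
PIs = {-1100, 00010, 00111, 01-01, 010-1, 0110-, 1-000, 1000-, 11-00, 110-0}
Coverage chart:
  m2: 00010 ←essential
  m7: 00111 ←essential
  m9: 01-01,010-1
  m11: 010-1 ←essential
  m12: -1100,0110-
  m13: 01-01,0110-
  m16: 1-000,1000-
  m17: 1000- ←essential
  m24: 1-000,11-00,110-0
  m26: 110-0 ←essential
  m28: -1100,11-00
Essential: 00010, 00111, 010-1, 1000-, 110-0
Petrick residual → -1100, 01-01
Min cover (7 terms): bcd'e' + a'b'c'de' + a'b'cde + a'bd'e + a'bc'e + ab'c'd' + abc'e'

7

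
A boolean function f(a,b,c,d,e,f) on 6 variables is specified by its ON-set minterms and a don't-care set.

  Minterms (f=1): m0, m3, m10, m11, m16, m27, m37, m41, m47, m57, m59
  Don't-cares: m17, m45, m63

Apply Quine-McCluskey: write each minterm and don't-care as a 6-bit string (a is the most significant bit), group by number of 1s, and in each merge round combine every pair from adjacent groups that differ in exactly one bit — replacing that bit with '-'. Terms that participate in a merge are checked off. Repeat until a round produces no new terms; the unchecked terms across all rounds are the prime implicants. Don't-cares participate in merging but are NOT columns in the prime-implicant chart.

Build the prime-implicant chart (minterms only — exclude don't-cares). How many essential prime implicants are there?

size-2^0 implicants → 000000(✓)  000011(✓)  001010(✓)  001011(✓)  010000(✓)  010001(✓)  011011(✓)  100101(✓)  101001(✓)  101101(✓)  101111(✓)  111001(✓)  111011(✓)  111111(✓)
size-2^1 implicants → -11011  0-0000  0-1011  00-011  00101-  01000-  1-1001  1-1111  10-101  101-01  1011-1  111-11  1110-1
Unchecked terms (primes): -11011, 0-0000, 0-1011, 00-011, 00101-, 01000-, 1-1001, 1-1111, 10-101, 101-01, 1011-1, 111-11, 1110-1
Minterm coverage:
  m0 ⊆ 0-0000 [E]
  m3 ⊆ 00-011 [E]
  m10 ⊆ 00101- [E]
  m11 ⊆ 0-1011,00-011,00101-
  m16 ⊆ 0-0000,01000-
  m27 ⊆ -11011,0-1011
  m37 ⊆ 10-101 [E]
  m41 ⊆ 1-1001,101-01
  m47 ⊆ 1-1111,1011-1
  m57 ⊆ 1-1001,1110-1
  m59 ⊆ -11011,111-11,1110-1
E = {0-0000, 00-011, 00101-, 10-101}

4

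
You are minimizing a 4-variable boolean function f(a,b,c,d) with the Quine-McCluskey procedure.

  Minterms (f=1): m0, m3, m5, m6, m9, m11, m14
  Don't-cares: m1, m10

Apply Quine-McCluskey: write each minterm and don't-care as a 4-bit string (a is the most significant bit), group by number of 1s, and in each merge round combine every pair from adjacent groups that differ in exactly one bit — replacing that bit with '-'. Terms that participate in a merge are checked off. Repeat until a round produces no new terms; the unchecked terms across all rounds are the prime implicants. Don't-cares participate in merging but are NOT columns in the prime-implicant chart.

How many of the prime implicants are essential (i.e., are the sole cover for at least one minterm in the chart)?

Round 0: 0000✓ 0001✓ 0011✓ 0101✓ 0110✓ 1001✓ 1010✓ 1011✓ 1110✓
Round 1: -001✓ -011✓ -110 0-01 00-1✓ 000- 1-10 10-1✓ 101-
Round 2: -0-1
PIs = {-0-1, -110, 0-01, 000-, 1-10, 101-}
Coverage chart:
  m0: 000- ←essential
  m3: -0-1 ←essential
  m5: 0-01 ←essential
  m6: -110 ←essential
  m9: -0-1 ←essential
  m11: -0-1,101-
  m14: -110,1-10
Essential: -0-1, -110, 0-01, 000-

4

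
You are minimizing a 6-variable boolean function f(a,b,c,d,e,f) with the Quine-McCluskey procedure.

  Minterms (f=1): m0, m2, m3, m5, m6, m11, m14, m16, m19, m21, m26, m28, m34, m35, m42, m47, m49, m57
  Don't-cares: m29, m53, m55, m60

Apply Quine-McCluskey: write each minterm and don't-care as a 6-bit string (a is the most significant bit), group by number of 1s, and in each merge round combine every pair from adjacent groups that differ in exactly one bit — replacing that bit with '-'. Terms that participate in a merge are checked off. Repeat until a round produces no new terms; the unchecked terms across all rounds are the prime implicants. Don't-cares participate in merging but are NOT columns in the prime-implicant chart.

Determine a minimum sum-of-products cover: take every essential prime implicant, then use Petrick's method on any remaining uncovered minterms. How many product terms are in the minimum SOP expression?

11

Round 0: 000000✓ 000010✓ 000011✓ 000101✓ 000110✓ 001011✓ 001110✓ 010000✓ 010011✓ 010101✓ 011010 011100✓ 011101✓ 100010✓ 100011✓ 101010✓ 101111 110001✓ 110101✓ 110111✓ 111001✓ 111100✓
Round 1: -00010✓ -00011✓ -10101 -11100 0-0000 0-0011 0-0101 00-011 00-110 000-10 0000-0 00001-✓ 01-101 01110- 10-010 10001-✓ 11-001 110-01 1101-1
Round 2: -0001-
PIs = {-0001-, -10101, -11100, 0-0000, 0-0011, 0-0101, 00-011, 00-110, 000-10, 0000-0, 01-101, 011010, 01110-, 10-010, 101111, 11-001, 110-01, 1101-1}
Coverage chart:
  m0: 0-0000,0000-0
  m2: -0001-,000-10,0000-0
  m3: -0001-,0-0011,00-011
  m5: 0-0101 ←essential
  m6: 00-110,000-10
  m11: 00-011 ←essential
  m14: 00-110 ←essential
  m16: 0-0000 ←essential
  m19: 0-0011 ←essential
  m21: -10101,0-0101,01-101
  m26: 011010 ←essential
  m28: -11100,01110-
  m34: -0001-,10-010
  m35: -0001- ←essential
  m42: 10-010 ←essential
  m47: 101111 ←essential
  m49: 11-001,110-01
  m57: 11-001 ←essential
Essential: -0001-, 0-0000, 0-0011, 0-0101, 00-011, 00-110, 011010, 10-010, 101111, 11-001
Petrick residual → -11100
Min cover (11 terms): b'c'd'e + bcde'f' + a'c'd'e'f' + a'c'd'ef + a'c'de'f + a'b'd'ef + a'b'def' + a'bcd'ef' + ab'd'ef' + ab'cdef + abd'e'f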